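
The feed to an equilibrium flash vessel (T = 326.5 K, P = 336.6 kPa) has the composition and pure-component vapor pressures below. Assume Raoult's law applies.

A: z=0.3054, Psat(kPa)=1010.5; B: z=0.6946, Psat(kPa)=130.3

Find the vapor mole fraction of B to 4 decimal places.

Raoult's law: Kᵢ = Pᵢˢᵃᵗ/P = Pᵢˢᵃᵗ/336.6.
  K_A = 1010.5/336.6 = 3.002080, K_B = 130.3/336.6 = 0.387106
Binary case is linear: z₁(K₁−1)(1+ψ(K₂−1)) + z₂(K₂−1)(1+ψ(K₁−1)) = 0
⇒ ψ = [z₁(K₁−1)+z₂(K₂−1)] / [−(K₁−1)(K₂−1)] = 0.18572/1.22706 = 0.1514
Compositions from xᵢ = zᵢ/(1+ψ(Kᵢ−1)), yᵢ = Kᵢxᵢ:
  A: x = 0.2344, y = 0.7036
  B: x = 0.7656, y = 0.2964

y_B = 0.2964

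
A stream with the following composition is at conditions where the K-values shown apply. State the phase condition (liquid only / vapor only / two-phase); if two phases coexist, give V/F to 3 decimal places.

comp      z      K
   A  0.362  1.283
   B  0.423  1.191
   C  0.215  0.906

ΣzᵢKᵢ = 1.163; Σzᵢ/Kᵢ = 0.875.
Since Σzᵢ/Kᵢ < 1 the mixture is above its dew point — single vapor phase.

vapor only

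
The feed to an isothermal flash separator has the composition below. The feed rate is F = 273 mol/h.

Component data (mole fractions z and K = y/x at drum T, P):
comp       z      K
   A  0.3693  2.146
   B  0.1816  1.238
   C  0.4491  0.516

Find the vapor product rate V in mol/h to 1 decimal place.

V = 151.3 mol/h

Iterate (Newton) starting at V/F = 0.5:
  V/F = 0.5000: g = 0.02092, g' = -0.3873 → V/F = 0.5540
  V/F = 0.5540: g = 0.00005, g' = -0.3859 → V/F = 0.5541
Converged at V/F = 0.5541.
Then V = V/F·F = 0.5541·273 = 151.3 mol/h and L = F − V = 121.7 mol/h.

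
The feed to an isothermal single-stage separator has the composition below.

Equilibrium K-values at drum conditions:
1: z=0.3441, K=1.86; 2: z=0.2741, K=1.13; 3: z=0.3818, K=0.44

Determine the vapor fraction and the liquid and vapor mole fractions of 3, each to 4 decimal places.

Material balance + equilibrium reduce to Σ zᵢ(Kᵢ−1)/(1+ψ(Kᵢ−1)) = 0.
Feasibility: ΣzᵢKᵢ = 1.1178, Σzᵢ/Kᵢ = 1.2953 — both > 1, two phases present.
Newton iteration, ψ⁰ = 0.5:
  ψ = 0.5000: g = -0.05656, g' = -0.3595 → ψ = 0.3427
  ψ = 0.3427: g = -0.00190, g' = -0.3394 → ψ = 0.3371
Converged at ψ = 0.3371.
Compositions from xᵢ = zᵢ/(1+ψ(Kᵢ−1)), yᵢ = Kᵢxᵢ:
  1: x = 0.2668, y = 0.4962
  2: x = 0.2626, y = 0.2967
  3: x = 0.4706, y = 0.2071

ψ = 0.3371, x_3 = 0.4706, y_3 = 0.2071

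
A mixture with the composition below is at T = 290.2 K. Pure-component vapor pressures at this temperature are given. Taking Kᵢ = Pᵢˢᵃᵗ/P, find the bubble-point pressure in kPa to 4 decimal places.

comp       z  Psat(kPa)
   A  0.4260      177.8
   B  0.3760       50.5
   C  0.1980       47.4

Pbub = 104.1160 kPa

At the bubble point ψ → 0, so ΣzᵢKᵢ = 1 with Kᵢ = Pᵢˢᵃᵗ/P ⇒ P = ΣzᵢPᵢˢᵃᵗ.
P = 0.4260·177.8 + 0.3760·50.5 + 0.1980·47.4 = 104.1160 kPa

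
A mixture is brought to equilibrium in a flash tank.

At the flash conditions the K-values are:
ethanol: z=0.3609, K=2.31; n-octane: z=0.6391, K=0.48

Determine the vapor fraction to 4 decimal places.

ψ = 0.2062

Let ψ = V/F and solve Σ zᵢ(Kᵢ−1)/(1+ψ(Kᵢ−1)) = 0.
Check two-phase: ΣzᵢKᵢ = 1.1404 > 1 and Σzᵢ/Kᵢ = 1.4877 > 1, so g(0) = 0.1404 > 0 and g(1) = -0.4877 < 0.
Newton–Raphson from ψ = 0.32:
  ψ = 0.3200: g = -0.06554, g' = -0.5562 → ψ = 0.2022
  ψ = 0.2022: g = 0.00242, g' = -0.6029 → ψ = 0.2062
Converged at ψ = 0.2062.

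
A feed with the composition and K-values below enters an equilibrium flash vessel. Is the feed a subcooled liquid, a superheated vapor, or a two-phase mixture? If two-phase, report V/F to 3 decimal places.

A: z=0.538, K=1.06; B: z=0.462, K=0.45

subcooled liquid

ΣzᵢKᵢ = 0.778; Σzᵢ/Kᵢ = 1.534.
Since ΣzᵢKᵢ < 1 the mixture is below its bubble point — single liquid phase.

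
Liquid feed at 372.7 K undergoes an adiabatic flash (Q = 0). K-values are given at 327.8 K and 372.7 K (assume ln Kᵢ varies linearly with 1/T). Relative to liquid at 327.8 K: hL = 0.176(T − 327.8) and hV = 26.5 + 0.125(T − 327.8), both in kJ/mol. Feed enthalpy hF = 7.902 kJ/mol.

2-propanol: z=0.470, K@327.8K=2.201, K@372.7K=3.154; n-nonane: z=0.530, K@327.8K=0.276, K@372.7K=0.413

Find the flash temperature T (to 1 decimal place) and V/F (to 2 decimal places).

T = 333.6 K, V/F = 0.26

Adiabatic flash: solve Rachford–Rice at each trial T, then check hF = ψ·hV(T) + (1−ψ)·hL(T).
  T = 327.8 K: K = (2.201, 0.276), RR gives ψ = 0.208, H_out = 5.509 kJ/mol
  T = 372.7 K: K = (3.154, 0.413), RR gives ψ = 0.555, H_out = 21.330 kJ/mol
  T = 350.2 K: K = (2.664, 0.342), RR gives ψ = 0.396, H_out = 13.976 kJ/mol
  T = 339.0 K: K = (2.429, 0.308), RR gives ψ = 0.309, H_out = 9.973 kJ/mol
  T = 333.4 K: K = (2.314, 0.292), RR gives ψ = 0.261, H_out = 7.815 kJ/mol
  T = 336.2 K: K = (2.372, 0.300), RR gives ψ = 0.285, H_out = 8.910 kJ/mol
  T = 334.8 K: K = (2.343, 0.296), RR gives ψ = 0.273, H_out = 8.367 kJ/mol
Linear interpolation between T = 333.4 (H_out = 7.815) and T = 334.8 (H_out = 8.367) on hF = 7.902 gives T ≈ 333.6 K, at which ψ = 0.26.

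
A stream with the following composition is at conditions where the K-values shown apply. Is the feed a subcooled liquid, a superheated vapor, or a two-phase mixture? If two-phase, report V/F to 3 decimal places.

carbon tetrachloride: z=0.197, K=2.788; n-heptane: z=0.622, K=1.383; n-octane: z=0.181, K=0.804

ΣzᵢKᵢ = 1.555; Σzᵢ/Kᵢ = 0.746.
Since Σzᵢ/Kᵢ < 1 the mixture is above its dew point — single vapor phase.

superheated vapor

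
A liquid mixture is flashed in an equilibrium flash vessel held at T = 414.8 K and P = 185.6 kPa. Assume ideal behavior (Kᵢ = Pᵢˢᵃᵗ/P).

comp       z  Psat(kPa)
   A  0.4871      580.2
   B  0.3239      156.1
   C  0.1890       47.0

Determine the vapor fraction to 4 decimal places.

Raoult's law: Kᵢ = Pᵢˢᵃᵗ/P = Pᵢˢᵃᵗ/185.6.
  K_A = 580.2/185.6 = 3.126078, K_B = 156.1/185.6 = 0.841056, K_C = 47.0/185.6 = 0.253233
Material balance + equilibrium reduce to Σ zᵢ(Kᵢ−1)/(1+ψ(Kᵢ−1)) = 0.
Check two-phase: ΣzᵢKᵢ = 1.8430 > 1 and Σzᵢ/Kᵢ = 1.2873 > 1, so g(0) = 0.8430 > 0 and g(1) = -0.2873 < 0.
Newton–Raphson from ψ = 0.5:
  ψ = 0.5000: g = 0.22082, g' = -0.7954 → ψ = 0.7776
  ψ = 0.7776: g = -0.00503, g' = -0.9229 → ψ = 0.7722
  ψ = 0.7722: g = -0.00002, g' = -0.9142 → ψ = 0.7721
Converged at ψ = 0.7721.

ψ = 0.7721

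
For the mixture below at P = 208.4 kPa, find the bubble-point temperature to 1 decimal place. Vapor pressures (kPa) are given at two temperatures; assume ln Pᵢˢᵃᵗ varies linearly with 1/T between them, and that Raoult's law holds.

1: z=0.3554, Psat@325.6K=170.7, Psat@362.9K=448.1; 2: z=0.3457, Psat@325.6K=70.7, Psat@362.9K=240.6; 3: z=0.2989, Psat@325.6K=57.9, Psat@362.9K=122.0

T = 351.3 K

Bubble-point temperature: ΣzᵢPᵢˢᵃᵗ(T) = P. Interpolate ln Pᵢˢᵃᵗ = aᵢ + bᵢ/T.
  T = 325.6 K: ΣzᵢPᵢˢᵃᵗ = 102.41 kPa
  T = 362.9 K: ΣzᵢPᵢˢᵃᵗ = 278.90 kPa
  T = 344.2 K: ΣzᵢPᵢˢᵃᵗ = 172.91 kPa
  T = 353.5 K: ΣzᵢPᵢˢᵃᵗ = 220.56 kPa
  T = 348.9 K: ΣzᵢPᵢˢᵃᵗ = 195.82 kPa
  T = 351.2 K: ΣzᵢPᵢˢᵃᵗ = 207.90 kPa
Interpolating between 351.2 K and 353.5 K gives T ≈ 351.3 K.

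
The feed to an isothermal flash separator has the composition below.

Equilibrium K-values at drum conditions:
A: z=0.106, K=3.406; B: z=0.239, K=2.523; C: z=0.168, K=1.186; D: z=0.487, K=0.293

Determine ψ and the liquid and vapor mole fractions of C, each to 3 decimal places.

ψ = 0.289, x_C = 0.159, y_C = 0.189

Rachford–Rice: g(ψ) = Σ zᵢ(Kᵢ−1)/(1+ψ(Kᵢ−1)) = 0.
Feasibility: ΣzᵢKᵢ = 1.306, Σzᵢ/Kᵢ = 1.930 — both > 1, two phases present.
Iterate (Newton) starting at ψ = 0.4:
  ψ = 0.400: g = -0.0948, g' = -0.852 → ψ = 0.289
Converged at ψ = 0.289.
Compositions from xᵢ = zᵢ/(1+ψ(Kᵢ−1)), yᵢ = Kᵢxᵢ:
  A: x = 0.063, y = 0.213
  B: x = 0.166, y = 0.419
  C: x = 0.159, y = 0.189
  D: x = 0.612, y = 0.179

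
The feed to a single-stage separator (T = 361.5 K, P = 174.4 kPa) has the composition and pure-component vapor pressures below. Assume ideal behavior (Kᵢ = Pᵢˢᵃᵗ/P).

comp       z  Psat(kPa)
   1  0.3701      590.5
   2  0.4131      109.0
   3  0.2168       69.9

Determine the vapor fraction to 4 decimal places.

ψ = 0.5394

Raoult's law: Kᵢ = Pᵢˢᵃᵗ/P = Pᵢˢᵃᵗ/174.4.
  K_1 = 590.5/174.4 = 3.385894, K_2 = 109.0/174.4 = 0.625000, K_3 = 69.9/174.4 = 0.400803
Iterate (Newton) starting at ψ = 0.5:
  ψ = 0.5000: g = 0.02653, g' = -0.6848 → ψ = 0.5387
  ψ = 0.5387: g = 0.00041, g' = -0.6643 → ψ = 0.5394
Converged at ψ = 0.5394.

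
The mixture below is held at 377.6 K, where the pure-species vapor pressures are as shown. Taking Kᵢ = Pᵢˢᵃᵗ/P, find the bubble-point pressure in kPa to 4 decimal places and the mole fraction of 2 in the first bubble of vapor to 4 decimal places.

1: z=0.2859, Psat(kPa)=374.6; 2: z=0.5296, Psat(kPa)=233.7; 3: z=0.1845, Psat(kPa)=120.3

At the bubble point ψ → 0, so ΣzᵢKᵢ = 1 with Kᵢ = Pᵢˢᵃᵗ/P ⇒ P = ΣzᵢPᵢˢᵃᵗ.
P = 0.2859·374.6 + 0.5296·233.7 + 0.1845·120.3 = 253.0610 kPa
yᵢ = zᵢPᵢˢᵃᵗ/P ⇒ y_2 = 0.5296·233.7/253.0610 = 0.4891

Pbub = 253.0610 kPa, y_2 = 0.4891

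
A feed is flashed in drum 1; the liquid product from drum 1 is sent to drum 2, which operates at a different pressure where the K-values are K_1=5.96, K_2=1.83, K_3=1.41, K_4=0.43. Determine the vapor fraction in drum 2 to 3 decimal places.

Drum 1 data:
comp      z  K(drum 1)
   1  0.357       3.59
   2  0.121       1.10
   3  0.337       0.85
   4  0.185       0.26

V/F (drum 2) = 0.623

Drum 1:
Material balance + equilibrium reduce to Σ zᵢ(Kᵢ−1)/(1+ψ₁(Kᵢ−1)) = 0.
Check two-phase: ΣzᵢKᵢ = 1.749 > 1 and Σzᵢ/Kᵢ = 1.317 > 1, so g(0) = 0.749 > 0 and g(1) = -0.317 < 0.
Iterate (Newton) starting at ψ₁ = 0.53:
  ψ₁ = 0.530: g = 0.1210, g' = -0.710 → ψ₁ = 0.701
  ψ₁ = 0.701: g = -0.0009, g' = -0.750 → ψ₁ = 0.699
Converged at ψ₁ = 0.699.
Drum-1 compositions:
  1: x = 0.127, y = 0.456
  2: x = 0.113, y = 0.124
  3: x = 0.376, y = 0.320
  4: x = 0.383, y = 0.100
Drum-2 feed = drum-1 liquid: z₂ = (0.1270, 0.1131, 0.3765, 0.3834).
Drum 2:
Material balance + equilibrium reduce to Σ zᵢ(Kᵢ−1)/(1+ψ₂(Kᵢ−1)) = 0.
Check two-phase: ΣzᵢKᵢ = 1.660 > 1 and Σzᵢ/Kᵢ = 1.242 > 1, so g(0) = 0.660 > 0 and g(1) = -0.242 < 0.
Iterate (Newton) starting at ψ₂ = 0.61:
  ψ₂ = 0.610: g = 0.0072, g' = -0.560 → ψ₂ = 0.623
Converged at ψ₂ = 0.623.
  1: x = 0.031, y = 0.185
  2: x = 0.075, y = 0.136
  3: x = 0.300, y = 0.423
  4: x = 0.594, y = 0.256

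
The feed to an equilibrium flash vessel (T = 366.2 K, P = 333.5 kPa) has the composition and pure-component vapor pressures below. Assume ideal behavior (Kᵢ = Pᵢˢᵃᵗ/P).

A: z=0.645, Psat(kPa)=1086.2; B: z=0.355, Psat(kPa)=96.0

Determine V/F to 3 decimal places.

Raoult's law: Kᵢ = Pᵢˢᵃᵗ/P = Pᵢˢᵃᵗ/333.5.
  K_A = 1086.2/333.5 = 3.25697, K_B = 96.0/333.5 = 0.28786
Material balance + equilibrium reduce to Σ zᵢ(Kᵢ−1)/(1+V/F(Kᵢ−1)) = 0.
Feasibility: ΣzᵢKᵢ = 2.203, Σzᵢ/Kᵢ = 1.431 — both > 1, two phases present.
Binary case is linear: z₁(K₁−1)(1+V/F(K₂−1)) + z₂(K₂−1)(1+V/F(K₁−1)) = 0
⇒ V/F = [z₁(K₁−1)+z₂(K₂−1)] / [−(K₁−1)(K₂−1)] = 1.2029/1.6073 = 0.748

V/F = 0.748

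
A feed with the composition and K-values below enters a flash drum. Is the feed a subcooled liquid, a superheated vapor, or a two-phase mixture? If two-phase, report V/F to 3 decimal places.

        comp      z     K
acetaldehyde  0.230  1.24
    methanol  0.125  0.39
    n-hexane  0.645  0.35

subcooled liquid

ΣzᵢKᵢ = 0.560; Σzᵢ/Kᵢ = 2.349.
Since ΣzᵢKᵢ < 1 the mixture is below its bubble point — single liquid phase.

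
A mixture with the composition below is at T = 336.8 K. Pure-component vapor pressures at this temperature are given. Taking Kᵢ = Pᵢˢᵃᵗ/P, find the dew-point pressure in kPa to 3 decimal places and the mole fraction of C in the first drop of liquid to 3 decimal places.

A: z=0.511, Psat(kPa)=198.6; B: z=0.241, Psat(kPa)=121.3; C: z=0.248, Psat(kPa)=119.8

Pdew = 150.831 kPa, x_C = 0.312

At the dew point ψ → 1, so Σzᵢ/Kᵢ = 1 with Kᵢ = Pᵢˢᵃᵗ/P ⇒ 1/P = Σzᵢ/Pᵢˢᵃᵗ.
1/P = 0.511/198.6 + 0.241/121.3 + 0.248/119.8 = 0.006630 ⇒ P = 150.831 kPa
xᵢ = zᵢP/Pᵢˢᵃᵗ ⇒ x_C = 0.248·150.831/119.8 = 0.312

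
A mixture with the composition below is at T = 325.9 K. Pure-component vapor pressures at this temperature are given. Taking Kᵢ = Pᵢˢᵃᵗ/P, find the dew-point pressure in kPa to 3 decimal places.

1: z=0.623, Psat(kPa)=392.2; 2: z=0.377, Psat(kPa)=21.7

Pdew = 52.738 kPa

At the dew point ψ → 1, so Σzᵢ/Kᵢ = 1 with Kᵢ = Pᵢˢᵃᵗ/P ⇒ 1/P = Σzᵢ/Pᵢˢᵃᵗ.
1/P = 0.623/392.2 + 0.377/21.7 = 0.018962 ⇒ P = 52.738 kPa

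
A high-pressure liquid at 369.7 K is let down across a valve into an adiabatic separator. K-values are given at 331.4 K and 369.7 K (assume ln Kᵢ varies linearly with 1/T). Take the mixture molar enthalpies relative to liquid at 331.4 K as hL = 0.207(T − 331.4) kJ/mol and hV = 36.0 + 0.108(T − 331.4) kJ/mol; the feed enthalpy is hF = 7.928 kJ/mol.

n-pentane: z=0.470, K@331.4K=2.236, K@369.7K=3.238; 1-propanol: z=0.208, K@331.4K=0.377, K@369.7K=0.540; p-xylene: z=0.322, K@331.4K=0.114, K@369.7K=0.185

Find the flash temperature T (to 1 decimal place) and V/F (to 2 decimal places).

Adiabatic flash: solve Rachford–Rice at each trial T, then check hF = ψ·hV(T) + (1−ψ)·hL(T).
  T = 331.4 K: K = (2.236, 0.377, 0.114), RR gives ψ = 0.169, H_out = 6.091 kJ/mol
  T = 369.7 K: K = (3.238, 0.540, 0.185), RR gives ψ = 0.441, H_out = 22.123 kJ/mol
  T = 350.5 K: K = (2.717, 0.455, 0.147), RR gives ψ = 0.325, H_out = 15.049 kJ/mol
  T = 340.9 K: K = (2.470, 0.415, 0.130), RR gives ψ = 0.255, H_out = 10.891 kJ/mol
  T = 336.1 K: K = (2.351, 0.396, 0.122), RR gives ψ = 0.214, H_out = 8.571 kJ/mol
  T = 333.8 K: K = (2.294, 0.387, 0.118), RR gives ψ = 0.193, H_out = 7.386 kJ/mol
  T = 335.0 K: K = (2.324, 0.391, 0.120), RR gives ψ = 0.204, H_out = 8.011 kJ/mol
Linear interpolation between T = 333.8 (H_out = 7.386) and T = 335.0 (H_out = 8.011) on hF = 7.928 gives T ≈ 334.8 K, at which ψ = 0.20.

T = 334.8 K, V/F = 0.20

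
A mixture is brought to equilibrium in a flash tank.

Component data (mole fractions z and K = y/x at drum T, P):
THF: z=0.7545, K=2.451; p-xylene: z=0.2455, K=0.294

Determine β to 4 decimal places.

β = 0.8995

Let β = V/F and solve Σ zᵢ(Kᵢ−1)/(1+β(Kᵢ−1)) = 0.
g(0) = ΣzᵢKᵢ − 1 = 0.9215 and g(1) = 1 − Σzᵢ/Kᵢ = -0.1429, so a root lies in (0, 1).
Binary case is linear: z₁(K₁−1)(1+β(K₂−1)) + z₂(K₂−1)(1+β(K₁−1)) = 0
⇒ β = [z₁(K₁−1)+z₂(K₂−1)] / [−(K₁−1)(K₂−1)] = 0.92146/1.02441 = 0.8995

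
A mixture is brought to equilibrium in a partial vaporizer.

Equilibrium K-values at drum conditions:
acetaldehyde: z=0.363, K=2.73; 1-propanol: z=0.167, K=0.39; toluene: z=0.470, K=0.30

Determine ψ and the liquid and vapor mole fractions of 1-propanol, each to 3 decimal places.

Material balance + equilibrium reduce to Σ zᵢ(Kᵢ−1)/(1+ψ(Kᵢ−1)) = 0.
Feasibility: ΣzᵢKᵢ = 1.197, Σzᵢ/Kᵢ = 2.128 — both > 1, two phases present.
Iterate (Newton) starting at ψ = 0.5:
  ψ = 0.500: g = -0.3160, g' = -0.986 → ψ = 0.180
  ψ = 0.180: g = -0.0115, g' = -1.012 → ψ = 0.168
Converged at ψ = 0.168.
Compositions from xᵢ = zᵢ/(1+ψ(Kᵢ−1)), yᵢ = Kᵢxᵢ:
  acetaldehyde: x = 0.281, y = 0.768
  1-propanol: x = 0.186, y = 0.073
  toluene: x = 0.533, y = 0.160

ψ = 0.168, x_1-propanol = 0.186, y_1-propanol = 0.073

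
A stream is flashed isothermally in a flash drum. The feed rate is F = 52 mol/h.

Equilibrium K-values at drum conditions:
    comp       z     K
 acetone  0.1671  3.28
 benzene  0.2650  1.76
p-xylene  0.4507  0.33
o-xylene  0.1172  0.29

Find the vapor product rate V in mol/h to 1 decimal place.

V = 9.9 mol/h

Newton–Raphson from ψ = 0.33:
  ψ = 0.3300: g = -0.11793, g' = -0.8150 → ψ = 0.1853
  ψ = 0.1853: g = 0.00379, g' = -0.8890 → ψ = 0.1896
Converged at ψ = 0.1896.
Then V = ψ·F = 0.1896·52 = 9.9 mol/h and L = F − V = 42.1 mol/h.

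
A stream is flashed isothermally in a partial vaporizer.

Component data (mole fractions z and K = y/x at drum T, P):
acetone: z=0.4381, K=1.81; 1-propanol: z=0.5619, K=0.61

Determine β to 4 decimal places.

Let β = V/F and solve Σ zᵢ(Kᵢ−1)/(1+β(Kᵢ−1)) = 0.
Feasibility: ΣzᵢKᵢ = 1.1357, Σzᵢ/Kᵢ = 1.1632 — both > 1, two phases present.
Binary case is linear: z₁(K₁−1)(1+β(K₂−1)) + z₂(K₂−1)(1+β(K₁−1)) = 0
⇒ β = [z₁(K₁−1)+z₂(K₂−1)] / [−(K₁−1)(K₂−1)] = 0.13572/0.31590 = 0.4296

β = 0.4296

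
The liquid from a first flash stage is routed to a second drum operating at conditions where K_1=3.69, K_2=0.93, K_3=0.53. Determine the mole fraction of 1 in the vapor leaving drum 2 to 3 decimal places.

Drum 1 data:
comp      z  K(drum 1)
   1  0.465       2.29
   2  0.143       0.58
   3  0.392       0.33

Drum 1:
Rachford–Rice: g(ψ₁) = Σ zᵢ(Kᵢ−1)/(1+ψ₁(Kᵢ−1)) = 0.
Feasibility: ΣzᵢKᵢ = 1.277, Σzᵢ/Kᵢ = 1.637 — both > 1, two phases present.
Newton iteration, ψ₁⁰ = 0.5:
  ψ₁ = 0.500: g = -0.1063, g' = -0.724 → ψ₁ = 0.353
  ψ₁ = 0.353: g = -0.0025, g' = -0.702 → ψ₁ = 0.350
Converged at ψ₁ = 0.350.
Drum-1 compositions:
  1: x = 0.320, y = 0.734
  2: x = 0.168, y = 0.097
  3: x = 0.512, y = 0.169
Drum-2 feed = drum-1 liquid: z₂ = (0.3205, 0.1676, 0.5119).
Drum 2:
Rachford–Rice: g(ψ₂) = Σ zᵢ(Kᵢ−1)/(1+ψ₂(Kᵢ−1)) = 0.
g(0) = ΣzᵢKᵢ − 1 = 0.610 and g(1) = 1 − Σzᵢ/Kᵢ = -0.233, so a root lies in (0, 1).
Iterate (Newton) starting at ψ₂ = 0.5:
  ψ₂ = 0.500: g = 0.0409, g' = -0.616 → ψ₂ = 0.566
  ψ₂ = 0.566: g = 0.0014, g' = -0.575 → ψ₂ = 0.569
Converged at ψ₂ = 0.569.
  1: x = 0.127, y = 0.467
  2: x = 0.175, y = 0.162
  3: x = 0.699, y = 0.370

y_1 (drum 2) = 0.467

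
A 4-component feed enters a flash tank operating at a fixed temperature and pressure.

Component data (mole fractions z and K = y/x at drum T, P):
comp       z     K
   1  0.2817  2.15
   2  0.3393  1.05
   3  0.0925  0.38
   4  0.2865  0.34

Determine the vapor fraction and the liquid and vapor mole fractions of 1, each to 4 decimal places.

Rachford–Rice: g(ψ) = Σ zᵢ(Kᵢ−1)/(1+ψ(Kᵢ−1)) = 0.
g(0) = ΣzᵢKᵢ − 1 = 0.0945 and g(1) = 1 − Σzᵢ/Kᵢ = -0.5402, so a root lies in (0, 1).
Iterate (Newton) starting at ψ = 0.56:
  ψ = 0.5600: g = -0.17425, g' = -0.5361 → ψ = 0.2350
  ψ = 0.2350: g = -0.01912, g' = -0.4553 → ψ = 0.1930
  ψ = 0.1930: g = 0.00009, g' = -0.4601 → ψ = 0.1932
Converged at ψ = 0.1932.
Compositions from xᵢ = zᵢ/(1+ψ(Kᵢ−1)), yᵢ = Kᵢxᵢ:
  1: x = 0.2305, y = 0.4956
  2: x = 0.3361, y = 0.3529
  3: x = 0.1051, y = 0.0399
  4: x = 0.3284, y = 0.1116

ψ = 0.1932, x_1 = 0.2305, y_1 = 0.4956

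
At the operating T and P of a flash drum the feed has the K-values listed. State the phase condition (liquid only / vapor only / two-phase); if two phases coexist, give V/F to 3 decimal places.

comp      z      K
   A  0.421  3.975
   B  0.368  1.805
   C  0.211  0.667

ΣzᵢKᵢ = 2.478; Σzᵢ/Kᵢ = 0.626.
Since Σzᵢ/Kᵢ < 1 the mixture is above its dew point — single vapor phase.

vapor only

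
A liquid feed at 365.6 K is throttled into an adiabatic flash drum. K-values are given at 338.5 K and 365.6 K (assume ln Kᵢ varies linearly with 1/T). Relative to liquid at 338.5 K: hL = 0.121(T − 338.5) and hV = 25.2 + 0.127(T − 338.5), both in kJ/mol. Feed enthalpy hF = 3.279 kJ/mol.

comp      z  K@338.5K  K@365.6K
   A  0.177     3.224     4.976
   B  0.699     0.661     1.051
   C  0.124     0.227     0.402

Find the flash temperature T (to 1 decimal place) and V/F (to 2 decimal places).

T = 341.0 K, V/F = 0.12

Adiabatic flash: solve Rachford–Rice at each trial T, then check hF = ψ·hV(T) + (1−ψ)·hL(T).
  T = 338.5 K: K = (3.224, 0.661, 0.227), RR gives ψ = 0.066, H_out = 1.659 kJ/mol
  T = 365.6 K: K = (4.976, 1.051, 0.402), RR gives ψ = 0.976, H_out = 28.037 kJ/mol
  T = 352.1 K: K = (4.042, 0.842, 0.306), RR gives ψ = 0.412, H_out = 12.061 kJ/mol
  T = 345.3 K: K = (3.618, 0.748, 0.264), RR gives ψ = 0.218, H_out = 6.313 kJ/mol
  T = 341.9 K: K = (3.417, 0.703, 0.245), RR gives ψ = 0.138, H_out = 3.898 kJ/mol
  T = 340.2 K: K = (3.320, 0.682, 0.236), RR gives ψ = 0.101, H_out = 2.762 kJ/mol
Linear interpolation between T = 340.2 (H_out = 2.762) and T = 341.9 (H_out = 3.898) on hF = 3.279 gives T ≈ 341.0 K, at which ψ = 0.12.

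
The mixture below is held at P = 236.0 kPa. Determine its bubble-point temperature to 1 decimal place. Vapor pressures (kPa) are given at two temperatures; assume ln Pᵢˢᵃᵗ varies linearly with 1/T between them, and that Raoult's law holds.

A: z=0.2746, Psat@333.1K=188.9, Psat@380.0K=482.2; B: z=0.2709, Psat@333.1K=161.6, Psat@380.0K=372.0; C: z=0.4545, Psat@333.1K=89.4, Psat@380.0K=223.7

T = 360.3 K

Bubble-point temperature: ΣzᵢPᵢˢᵃᵗ(T) = P. Interpolate ln Pᵢˢᵃᵗ = aᵢ + bᵢ/T.
  T = 333.1 K: ΣzᵢPᵢˢᵃᵗ = 136.28 kPa
  T = 380.0 K: ΣzᵢPᵢˢᵃᵗ = 334.86 kPa
  T = 356.6 K: ΣzᵢPᵢˢᵃᵗ = 220.19 kPa
  T = 368.3 K: ΣzᵢPᵢˢᵃᵗ = 273.34 kPa
  T = 362.5 K: ΣzᵢPᵢˢᵃᵗ = 245.98 kPa
  T = 359.6 K: ΣzᵢPᵢˢᵃᵗ = 233.05 kPa
Interpolating between 359.6 K and 362.5 K gives T ≈ 360.3 K.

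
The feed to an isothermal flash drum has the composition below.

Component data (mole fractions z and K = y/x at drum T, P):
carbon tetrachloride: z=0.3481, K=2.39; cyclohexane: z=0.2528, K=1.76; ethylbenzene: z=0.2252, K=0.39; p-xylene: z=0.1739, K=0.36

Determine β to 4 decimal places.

β = 0.5976

Let β = V/F and solve Σ zᵢ(Kᵢ−1)/(1+β(Kᵢ−1)) = 0.
g(0) = ΣzᵢKᵢ − 1 = 0.4273 and g(1) = 1 − Σzᵢ/Kᵢ = -0.3498, so a root lies in (0, 1).
Newton–Raphson from β = 0.4:
  β = 0.4000: g = 0.12700, g' = -0.6390 → β = 0.5988
  β = 0.5988: g = -0.00074, g' = -0.6645 → β = 0.5976
Converged at β = 0.5976.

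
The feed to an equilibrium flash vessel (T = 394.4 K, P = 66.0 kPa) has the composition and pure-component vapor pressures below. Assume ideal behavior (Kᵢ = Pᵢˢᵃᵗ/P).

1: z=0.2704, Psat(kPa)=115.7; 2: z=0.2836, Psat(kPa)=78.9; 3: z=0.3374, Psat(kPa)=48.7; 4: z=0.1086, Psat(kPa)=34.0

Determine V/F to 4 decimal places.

V/F = 0.6645

Raoult's law: Kᵢ = Pᵢˢᵃᵗ/P = Pᵢˢᵃᵗ/66.0.
  K_1 = 115.7/66.0 = 1.753030, K_2 = 78.9/66.0 = 1.195455, K_3 = 48.7/66.0 = 0.737879, K_4 = 34.0/66.0 = 0.515152
Newton iteration, V/F⁰ = 0.49:
  V/F = 0.4900: g = 0.02879, g' = -0.1653 → V/F = 0.6642
  V/F = 0.6642: g = 0.00005, g' = -0.1661 → V/F = 0.6645
Converged at V/F = 0.6645.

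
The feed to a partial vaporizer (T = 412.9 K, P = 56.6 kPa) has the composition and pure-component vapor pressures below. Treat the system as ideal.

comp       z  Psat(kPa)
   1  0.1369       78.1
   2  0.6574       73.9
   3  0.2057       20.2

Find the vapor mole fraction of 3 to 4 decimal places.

y_3 = 0.1181

Raoult's law: Kᵢ = Pᵢˢᵃᵗ/P = Pᵢˢᵃᵗ/56.6.
  K_1 = 78.1/56.6 = 1.379859, K_2 = 73.9/56.6 = 1.305654, K_3 = 20.2/56.6 = 0.356890
Rachford–Rice: g(ψ) = Σ zᵢ(Kᵢ−1)/(1+ψ(Kᵢ−1)) = 0.
Feasibility: ΣzᵢKᵢ = 1.1207, Σzᵢ/Kᵢ = 1.1791 — both > 1, two phases present.
Newton–Raphson from ψ = 0.67:
  ψ = 0.6700: g = -0.02421, g' = -0.3175 → ψ = 0.5938
  ψ = 0.5938: g = -0.00150, g' = -0.2798 → ψ = 0.5884
Converged at ψ = 0.5884.
Compositions from xᵢ = zᵢ/(1+ψ(Kᵢ−1)), yᵢ = Kᵢxᵢ:
  1: x = 0.1119, y = 0.1544
  2: x = 0.5572, y = 0.7275
  3: x = 0.3309, y = 0.1181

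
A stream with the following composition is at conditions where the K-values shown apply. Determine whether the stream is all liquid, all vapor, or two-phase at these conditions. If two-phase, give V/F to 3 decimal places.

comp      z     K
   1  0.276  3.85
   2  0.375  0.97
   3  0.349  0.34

ΣzᵢKᵢ = 1.545; Σzᵢ/Kᵢ = 1.485.
Both exceed 1, so a two-phase solution exists.
Let ψ = V/F and solve Σ zᵢ(Kᵢ−1)/(1+ψ(Kᵢ−1)) = 0.
Newton–Raphson from ψ = 0.5:
  ψ = 0.500: g = -0.0308, g' = -0.720 → ψ = 0.457
  ψ = 0.457: g = 0.0003, g' = -0.735 → ψ = 0.458
Converged at ψ = 0.458.

two-phase, V/F = 0.458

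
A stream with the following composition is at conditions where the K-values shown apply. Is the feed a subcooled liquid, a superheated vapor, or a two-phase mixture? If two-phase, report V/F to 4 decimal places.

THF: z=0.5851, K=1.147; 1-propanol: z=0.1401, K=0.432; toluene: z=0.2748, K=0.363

subcooled liquid

ΣzᵢKᵢ = 0.8314; Σzᵢ/Kᵢ = 1.5914.
Since ΣzᵢKᵢ < 1 the mixture is below its bubble point — single liquid phase.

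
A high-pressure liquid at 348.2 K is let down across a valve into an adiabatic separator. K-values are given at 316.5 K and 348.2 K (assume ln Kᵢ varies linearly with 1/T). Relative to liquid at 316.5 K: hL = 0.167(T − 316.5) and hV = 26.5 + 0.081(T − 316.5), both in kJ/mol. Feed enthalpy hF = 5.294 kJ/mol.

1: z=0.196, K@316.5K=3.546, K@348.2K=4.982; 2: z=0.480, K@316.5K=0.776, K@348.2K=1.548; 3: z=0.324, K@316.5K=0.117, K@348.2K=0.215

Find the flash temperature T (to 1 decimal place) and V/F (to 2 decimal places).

T = 322.7 K, V/F = 0.16

Adiabatic flash: solve Rachford–Rice at each trial T, then check hF = ψ·hV(T) + (1−ψ)·hL(T).
  T = 316.5 K: K = (3.546, 0.776, 0.117), RR gives ψ = 0.078, H_out = 2.059 kJ/mol
  T = 348.2 K: K = (4.982, 1.548, 0.215), RR gives ψ = 0.549, H_out = 18.350 kJ/mol
  T = 332.4 K: K = (4.240, 1.115, 0.161), RR gives ψ = 0.313, H_out = 10.526 kJ/mol
  T = 324.4 K: K = (3.884, 0.933, 0.138), RR gives ψ = 0.189, H_out = 6.191 kJ/mol
  T = 320.4 K: K = (3.711, 0.851, 0.127), RR gives ψ = 0.131, H_out = 4.073 kJ/mol
  T = 322.4 K: K = (3.797, 0.892, 0.132), RR gives ψ = 0.159, H_out = 5.126 kJ/mol
Linear interpolation between T = 322.4 (H_out = 5.126) and T = 324.4 (H_out = 6.191) on hF = 5.294 gives T ≈ 322.7 K, at which ψ = 0.16.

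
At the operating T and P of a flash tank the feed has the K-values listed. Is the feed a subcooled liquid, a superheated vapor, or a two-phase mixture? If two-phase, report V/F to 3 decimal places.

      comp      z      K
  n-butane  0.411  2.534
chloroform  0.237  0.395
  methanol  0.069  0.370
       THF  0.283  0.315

ΣzᵢKᵢ = 1.250; Σzᵢ/Kᵢ = 1.847.
Both exceed 1, so a two-phase solution exists.
Let ψ = V/F and solve Σ zᵢ(Kᵢ−1)/(1+ψ(Kᵢ−1)) = 0.
Newton iteration, ψ⁰ = 0.5:
  ψ = 0.500: g = -0.2071, g' = -0.854 → ψ = 0.257
  ψ = 0.257: g = -0.0051, g' = -0.854 → ψ = 0.251
Converged at ψ = 0.251.

two-phase, V/F = 0.251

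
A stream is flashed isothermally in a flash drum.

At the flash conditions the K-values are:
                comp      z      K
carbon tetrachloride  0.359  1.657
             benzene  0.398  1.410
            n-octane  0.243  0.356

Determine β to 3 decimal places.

β = 0.708

Rachford–Rice: g(β) = Σ zᵢ(Kᵢ−1)/(1+β(Kᵢ−1)) = 0.
g(0) = ΣzᵢKᵢ − 1 = 0.243 and g(1) = 1 − Σzᵢ/Kᵢ = -0.182, so a root lies in (0, 1).
Iterate (Newton) starting at β = 0.5:
  β = 0.500: g = 0.0821, g' = -0.353 → β = 0.733
  β = 0.733: g = -0.0116, g' = -0.471 → β = 0.708
Converged at β = 0.708.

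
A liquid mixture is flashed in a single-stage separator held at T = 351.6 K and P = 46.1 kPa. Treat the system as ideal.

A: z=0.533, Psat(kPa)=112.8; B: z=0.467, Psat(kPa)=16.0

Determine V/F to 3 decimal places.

V/F = 0.494

Raoult's law: Kᵢ = Pᵢˢᵃᵗ/P = Pᵢˢᵃᵗ/46.1.
  K_A = 112.8/46.1 = 2.44685, K_B = 16.0/46.1 = 0.34707
Material balance + equilibrium reduce to Σ zᵢ(Kᵢ−1)/(1+V/F(Kᵢ−1)) = 0.
Check two-phase: ΣzᵢKᵢ = 1.466 > 1 and Σzᵢ/Kᵢ = 1.563 > 1, so g(0) = 0.466 > 0 and g(1) = -0.563 < 0.
Binary case is linear: z₁(K₁−1)(1+V/F(K₂−1)) + z₂(K₂−1)(1+V/F(K₁−1)) = 0
⇒ V/F = [z₁(K₁−1)+z₂(K₂−1)] / [−(K₁−1)(K₂−1)] = 0.4663/0.9447 = 0.494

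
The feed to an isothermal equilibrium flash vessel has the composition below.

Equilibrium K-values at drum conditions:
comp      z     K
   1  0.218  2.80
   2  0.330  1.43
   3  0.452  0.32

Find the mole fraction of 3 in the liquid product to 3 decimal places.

Material balance + equilibrium reduce to Σ zᵢ(Kᵢ−1)/(1+ψ(Kᵢ−1)) = 0.
Feasibility: ΣzᵢKᵢ = 1.227, Σzᵢ/Kᵢ = 1.721 — both > 1, two phases present.
Iterate (Newton) starting at ψ = 0.41:
  ψ = 0.410: g = -0.0798, g' = -0.680 → ψ = 0.293
  ψ = 0.293: g = -0.0007, g' = -0.677 → ψ = 0.292
Converged at ψ = 0.292.
Compositions from xᵢ = zᵢ/(1+ψ(Kᵢ−1)), yᵢ = Kᵢxᵢ:
  1: x = 0.143, y = 0.400
  2: x = 0.293, y = 0.419
  3: x = 0.564, y = 0.180

x_3 = 0.564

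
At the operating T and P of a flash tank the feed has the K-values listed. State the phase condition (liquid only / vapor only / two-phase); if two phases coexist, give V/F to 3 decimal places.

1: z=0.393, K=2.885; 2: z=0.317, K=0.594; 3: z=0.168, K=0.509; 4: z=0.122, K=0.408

ΣzᵢKᵢ = 1.457; Σzᵢ/Kᵢ = 1.299.
Both exceed 1, so a two-phase solution exists.
Rachford–Rice: g(ψ) = Σ zᵢ(Kᵢ−1)/(1+ψ(Kᵢ−1)) = 0.
Iterate (Newton) starting at ψ = 0.54:
  ψ = 0.540: g = -0.0161, g' = -0.596 → ψ = 0.513
Converged at ψ = 0.513.

two-phase, V/F = 0.513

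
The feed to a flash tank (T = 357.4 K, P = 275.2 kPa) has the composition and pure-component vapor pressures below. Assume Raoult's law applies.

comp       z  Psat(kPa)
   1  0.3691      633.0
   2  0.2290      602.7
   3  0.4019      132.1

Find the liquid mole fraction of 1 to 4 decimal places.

x_1 = 0.1775

Raoult's law: Kᵢ = Pᵢˢᵃᵗ/P = Pᵢˢᵃᵗ/275.2.
  K_1 = 633.0/275.2 = 2.300145, K_2 = 602.7/275.2 = 2.190044, K_3 = 132.1/275.2 = 0.480015
Rachford–Rice: g(V/F) = Σ zᵢ(Kᵢ−1)/(1+V/F(Kᵢ−1)) = 0.
g(0) = ΣzᵢKᵢ − 1 = 0.5434 and g(1) = 1 − Σzᵢ/Kᵢ = -0.1023, so a root lies in (0, 1).
Newton–Raphson from V/F = 0.44:
  V/F = 0.4400: g = 0.21314, g' = -0.5749 → V/F = 0.8108
  V/F = 0.8108: g = 0.01102, g' = -0.5567 → V/F = 0.8306
  V/F = 0.8306: g = -0.00006, g' = -0.5629 → V/F = 0.8304
Converged at V/F = 0.8304.
Compositions from xᵢ = zᵢ/(1+V/F(Kᵢ−1)), yᵢ = Kᵢxᵢ:
  1: x = 0.1775, y = 0.4082
  2: x = 0.1152, y = 0.2522
  3: x = 0.7073, y = 0.3395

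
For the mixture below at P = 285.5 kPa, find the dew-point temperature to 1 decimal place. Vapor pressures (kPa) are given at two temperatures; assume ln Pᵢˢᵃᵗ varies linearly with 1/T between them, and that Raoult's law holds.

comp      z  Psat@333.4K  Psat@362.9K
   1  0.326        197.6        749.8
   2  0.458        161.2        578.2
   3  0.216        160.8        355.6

T = 345.6 K

Dew-point temperature: Σzᵢ·P/Pᵢˢᵃᵗ(T) = 1. Interpolate ln Pᵢˢᵃᵗ = aᵢ + bᵢ/T.
  T = 333.4 K: ΣzᵢP/Pᵢˢᵃᵗ = 1.6657
  T = 362.9 K: ΣzᵢP/Pᵢˢᵃᵗ = 0.5237
  T = 348.1 K: ΣzᵢP/Pᵢˢᵃᵗ = 0.9073
  T = 340.8 K: ΣzᵢP/Pᵢˢᵃᵗ = 1.2168
  T = 344.5 K: ΣzᵢP/Pᵢˢᵃᵗ = 1.0466
  T = 346.3 K: ΣzᵢP/Pᵢˢᵃᵗ = 0.9740
  T = 345.4 K: ΣzᵢP/Pᵢˢᵃᵗ = 1.0095
Interpolating between 345.4 K and 346.3 K gives T ≈ 345.6 K.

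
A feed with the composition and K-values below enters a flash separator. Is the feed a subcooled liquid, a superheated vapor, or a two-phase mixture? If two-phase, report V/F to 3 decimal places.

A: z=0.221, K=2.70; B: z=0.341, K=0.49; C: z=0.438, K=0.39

subcooled liquid

ΣzᵢKᵢ = 0.935; Σzᵢ/Kᵢ = 1.901.
Since ΣzᵢKᵢ < 1 the mixture is below its bubble point — single liquid phase.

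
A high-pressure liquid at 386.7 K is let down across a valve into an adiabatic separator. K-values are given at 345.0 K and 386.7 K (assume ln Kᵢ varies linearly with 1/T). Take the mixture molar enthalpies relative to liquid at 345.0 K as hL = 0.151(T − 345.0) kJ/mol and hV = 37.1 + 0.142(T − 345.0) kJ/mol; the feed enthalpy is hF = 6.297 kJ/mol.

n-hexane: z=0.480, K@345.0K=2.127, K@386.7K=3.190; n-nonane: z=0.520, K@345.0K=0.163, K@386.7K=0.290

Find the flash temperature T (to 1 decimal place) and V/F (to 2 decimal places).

T = 348.9 K, V/F = 0.15

Adiabatic flash: solve Rachford–Rice at each trial T, then check hF = ψ·hV(T) + (1−ψ)·hL(T).
  T = 345.0 K: K = (2.127, 0.163), RR gives ψ = 0.112, H_out = 4.158 kJ/mol
  T = 386.7 K: K = (3.190, 0.290), RR gives ψ = 0.439, H_out = 22.405 kJ/mol
  T = 365.9 K: K = (2.636, 0.221), RR gives ψ = 0.299, H_out = 14.175 kJ/mol
  T = 355.4 K: K = (2.374, 0.191), RR gives ψ = 0.215, H_out = 9.514 kJ/mol
  T = 350.2 K: K = (2.249, 0.176), RR gives ψ = 0.167, H_out = 6.956 kJ/mol
  T = 347.6 K: K = (2.188, 0.170), RR gives ψ = 0.140, H_out = 5.592 kJ/mol
  T = 348.9 K: K = (2.218, 0.173), RR gives ψ = 0.154, H_out = 6.282 kJ/mol
Linear interpolation between T = 348.9 (H_out = 6.282) and T = 350.2 (H_out = 6.956) on hF = 6.297 gives T ≈ 348.9 K, at which ψ = 0.15.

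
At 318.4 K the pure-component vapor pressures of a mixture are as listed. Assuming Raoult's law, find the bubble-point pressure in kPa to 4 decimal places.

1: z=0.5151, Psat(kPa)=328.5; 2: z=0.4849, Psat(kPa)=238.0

Pbub = 284.6166 kPa

At the bubble point ψ → 0, so ΣzᵢKᵢ = 1 with Kᵢ = Pᵢˢᵃᵗ/P ⇒ P = ΣzᵢPᵢˢᵃᵗ.
P = 0.5151·328.5 + 0.4849·238.0 = 284.6166 kPa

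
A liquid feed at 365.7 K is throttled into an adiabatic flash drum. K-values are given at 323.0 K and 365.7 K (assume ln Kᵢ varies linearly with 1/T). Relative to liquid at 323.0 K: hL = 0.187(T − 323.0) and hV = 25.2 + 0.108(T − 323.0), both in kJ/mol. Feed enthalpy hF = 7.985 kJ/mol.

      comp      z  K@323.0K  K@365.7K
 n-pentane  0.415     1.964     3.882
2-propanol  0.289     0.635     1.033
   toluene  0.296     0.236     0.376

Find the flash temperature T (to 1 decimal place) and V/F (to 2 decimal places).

T = 329.5 K, V/F = 0.27

Adiabatic flash: solve Rachford–Rice at each trial T, then check hF = ψ·hV(T) + (1−ψ)·hL(T).
  T = 323.0 K: K = (1.964, 0.635, 0.236), RR gives ψ = 0.119, H_out = 2.992 kJ/mol
  T = 365.7 K: K = (3.882, 1.033, 0.376), RR gives ψ = 0.803, H_out = 25.511 kJ/mol
  T = 344.4 K: K = (2.822, 0.823, 0.302), RR gives ψ = 0.531, H_out = 16.479 kJ/mol
  T = 333.7 K: K = (2.368, 0.726, 0.268), RR gives ψ = 0.358, H_out = 10.710 kJ/mol
  T = 328.4 K: K = (2.162, 0.680, 0.252), RR gives ψ = 0.251, H_out = 7.234 kJ/mol
  T = 331.0 K: K = (2.261, 0.702, 0.260), RR gives ψ = 0.306, H_out = 9.008 kJ/mol
  T = 329.7 K: K = (2.211, 0.691, 0.256), RR gives ψ = 0.279, H_out = 8.139 kJ/mol
Linear interpolation between T = 328.4 (H_out = 7.234) and T = 329.7 (H_out = 8.139) on hF = 7.985 gives T ≈ 329.5 K, at which ψ = 0.27.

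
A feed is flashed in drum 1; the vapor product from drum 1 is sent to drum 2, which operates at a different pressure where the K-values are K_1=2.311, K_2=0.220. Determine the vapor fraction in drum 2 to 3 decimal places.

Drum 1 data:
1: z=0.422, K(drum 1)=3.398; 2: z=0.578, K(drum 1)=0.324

V/F (drum 2) = 0.765

Drum 1:
Let ψ₁ = V/F and solve Σ zᵢ(Kᵢ−1)/(1+ψ₁(Kᵢ−1)) = 0.
g(0) = ΣzᵢKᵢ − 1 = 0.621 and g(1) = 1 − Σzᵢ/Kᵢ = -0.908, so a root lies in (0, 1).
Binary case is linear: z₁(K₁−1)(1+ψ₁(K₂−1)) + z₂(K₂−1)(1+ψ₁(K₁−1)) = 0
⇒ ψ₁ = [z₁(K₁−1)+z₂(K₂−1)] / [−(K₁−1)(K₂−1)] = 0.6212/1.6210 = 0.383
Drum-1 compositions:
  1: x = 0.220, y = 0.747
  2: x = 0.780, y = 0.253
Drum-2 feed = drum-1 vapor: z₂ = (0.7473, 0.2527).
Drum 2:
Material balance + equilibrium reduce to Σ zᵢ(Kᵢ−1)/(1+ψ₂(Kᵢ−1)) = 0.
Feasibility: ΣzᵢKᵢ = 1.783, Σzᵢ/Kᵢ = 1.472 — both > 1, two phases present.
Binary case is linear: z₁(K₁−1)(1+ψ₂(K₂−1)) + z₂(K₂−1)(1+ψ₂(K₁−1)) = 0
⇒ ψ₂ = [z₁(K₁−1)+z₂(K₂−1)] / [−(K₁−1)(K₂−1)] = 0.7825/1.0226 = 0.765
  1: x = 0.373, y = 0.862
  2: x = 0.627, y = 0.138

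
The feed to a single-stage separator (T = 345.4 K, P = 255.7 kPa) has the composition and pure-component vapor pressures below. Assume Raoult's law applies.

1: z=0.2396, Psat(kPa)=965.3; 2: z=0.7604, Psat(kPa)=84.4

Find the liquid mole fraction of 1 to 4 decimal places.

Raoult's law: Kᵢ = Pᵢˢᵃᵗ/P = Pᵢˢᵃᵗ/255.7.
  K_1 = 965.3/255.7 = 3.775127, K_2 = 84.4/255.7 = 0.330074
Let ψ = V/F and solve Σ zᵢ(Kᵢ−1)/(1+ψ(Kᵢ−1)) = 0.
Check two-phase: ΣzᵢKᵢ = 1.1555 > 1 and Σzᵢ/Kᵢ = 2.3672 > 1, so g(0) = 0.1555 > 0 and g(1) = -1.3672 < 0.
Newton–Raphson from ψ = 0.5:
  ψ = 0.5000: g = -0.48750, g' = -1.0953 → ψ = 0.0549
  ψ = 0.0549: g = 0.04810, g' = -1.7572 → ψ = 0.0823
  ψ = 0.0823: g = 0.00216, g' = -1.6051 → ψ = 0.0836
Converged at ψ = 0.0836.
Compositions from xᵢ = zᵢ/(1+ψ(Kᵢ−1)), yᵢ = Kᵢxᵢ:
  1: x = 0.1945, y = 0.7341
  2: x = 0.8055, y = 0.2659

x_1 = 0.1945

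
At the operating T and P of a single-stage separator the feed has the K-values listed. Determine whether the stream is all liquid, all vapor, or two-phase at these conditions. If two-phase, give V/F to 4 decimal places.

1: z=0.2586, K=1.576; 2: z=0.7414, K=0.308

all liquid

ΣzᵢKᵢ = 0.6359; Σzᵢ/Kᵢ = 2.5712.
Since ΣzᵢKᵢ < 1 the mixture is below its bubble point — single liquid phase.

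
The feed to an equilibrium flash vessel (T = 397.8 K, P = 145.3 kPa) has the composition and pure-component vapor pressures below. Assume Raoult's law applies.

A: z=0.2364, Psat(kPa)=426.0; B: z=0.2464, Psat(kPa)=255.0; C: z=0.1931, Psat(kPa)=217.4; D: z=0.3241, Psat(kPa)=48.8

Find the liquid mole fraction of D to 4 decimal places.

Raoult's law: Kᵢ = Pᵢˢᵃᵗ/P = Pᵢˢᵃᵗ/145.3.
  K_A = 426.0/145.3 = 2.931865, K_B = 255.0/145.3 = 1.754990, K_C = 217.4/145.3 = 1.496215, K_D = 48.8/145.3 = 0.335857
Material balance + equilibrium reduce to Σ zᵢ(Kᵢ−1)/(1+V/F(Kᵢ−1)) = 0.
Check two-phase: ΣzᵢKᵢ = 1.5233 > 1 and Σzᵢ/Kᵢ = 1.3151 > 1, so g(0) = 0.5233 > 0 and g(1) = -0.3151 < 0.
Iterate (Newton) starting at V/F = 0.5:
  V/F = 0.5000: g = 0.12186, g' = -0.6533 → V/F = 0.6865
  V/F = 0.6865: g = -0.00534, g' = -0.7334 → V/F = 0.6793
  V/F = 0.6793: g = -0.00002, g' = -0.7275 → V/F = 0.6792
Converged at V/F = 0.6792.
Compositions from xᵢ = zᵢ/(1+V/F(Kᵢ−1)), yᵢ = Kᵢxᵢ:
  A: x = 0.1022, y = 0.2998
  B: x = 0.1629, y = 0.2858
  C: x = 0.1444, y = 0.2161
  D: x = 0.5905, y = 0.1983

x_D = 0.5905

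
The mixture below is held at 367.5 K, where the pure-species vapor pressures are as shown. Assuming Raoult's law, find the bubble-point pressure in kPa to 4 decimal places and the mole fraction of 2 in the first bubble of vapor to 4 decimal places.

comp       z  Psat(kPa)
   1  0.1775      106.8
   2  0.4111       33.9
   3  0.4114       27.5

At the bubble point ψ → 0, so ΣzᵢKᵢ = 1 with Kᵢ = Pᵢˢᵃᵗ/P ⇒ P = ΣzᵢPᵢˢᵃᵗ.
P = 0.1775·106.8 + 0.4111·33.9 + 0.4114·27.5 = 44.2068 kPa
yᵢ = zᵢPᵢˢᵃᵗ/P ⇒ y_2 = 0.4111·33.9/44.2068 = 0.3153

Pbub = 44.2068 kPa, y_2 = 0.3153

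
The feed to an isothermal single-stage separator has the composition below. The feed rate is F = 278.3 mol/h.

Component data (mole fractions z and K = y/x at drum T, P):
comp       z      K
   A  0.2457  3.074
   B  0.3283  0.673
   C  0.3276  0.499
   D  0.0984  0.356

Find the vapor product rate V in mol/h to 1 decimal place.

V = 51.9 mol/h

Newton–Raphson from ψ = 0.5:
  ψ = 0.5000: g = -0.19062, g' = -0.5400 → ψ = 0.1470
  ψ = 0.1470: g = 0.03056, g' = -0.8050 → ψ = 0.1850
  ψ = 0.1850: g = 0.00119, g' = -0.7443 → ψ = 0.1866
Converged at ψ = 0.1866.
Then V = ψ·F = 0.1866·278.3 = 51.9 mol/h and L = F − V = 226.4 mol/h.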